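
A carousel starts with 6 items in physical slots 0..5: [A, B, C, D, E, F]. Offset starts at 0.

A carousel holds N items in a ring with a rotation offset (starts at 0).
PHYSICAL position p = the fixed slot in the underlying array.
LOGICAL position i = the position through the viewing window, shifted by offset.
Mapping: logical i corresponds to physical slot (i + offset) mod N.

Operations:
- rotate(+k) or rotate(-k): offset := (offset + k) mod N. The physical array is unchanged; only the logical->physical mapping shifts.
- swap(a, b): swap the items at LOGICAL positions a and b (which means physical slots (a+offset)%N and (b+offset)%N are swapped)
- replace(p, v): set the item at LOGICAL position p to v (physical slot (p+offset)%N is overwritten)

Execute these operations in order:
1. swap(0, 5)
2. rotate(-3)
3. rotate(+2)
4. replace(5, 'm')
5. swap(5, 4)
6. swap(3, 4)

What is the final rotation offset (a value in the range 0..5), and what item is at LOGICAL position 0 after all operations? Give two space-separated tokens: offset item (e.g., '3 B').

After op 1 (swap(0, 5)): offset=0, physical=[F,B,C,D,E,A], logical=[F,B,C,D,E,A]
After op 2 (rotate(-3)): offset=3, physical=[F,B,C,D,E,A], logical=[D,E,A,F,B,C]
After op 3 (rotate(+2)): offset=5, physical=[F,B,C,D,E,A], logical=[A,F,B,C,D,E]
After op 4 (replace(5, 'm')): offset=5, physical=[F,B,C,D,m,A], logical=[A,F,B,C,D,m]
After op 5 (swap(5, 4)): offset=5, physical=[F,B,C,m,D,A], logical=[A,F,B,C,m,D]
After op 6 (swap(3, 4)): offset=5, physical=[F,B,m,C,D,A], logical=[A,F,B,m,C,D]

Answer: 5 A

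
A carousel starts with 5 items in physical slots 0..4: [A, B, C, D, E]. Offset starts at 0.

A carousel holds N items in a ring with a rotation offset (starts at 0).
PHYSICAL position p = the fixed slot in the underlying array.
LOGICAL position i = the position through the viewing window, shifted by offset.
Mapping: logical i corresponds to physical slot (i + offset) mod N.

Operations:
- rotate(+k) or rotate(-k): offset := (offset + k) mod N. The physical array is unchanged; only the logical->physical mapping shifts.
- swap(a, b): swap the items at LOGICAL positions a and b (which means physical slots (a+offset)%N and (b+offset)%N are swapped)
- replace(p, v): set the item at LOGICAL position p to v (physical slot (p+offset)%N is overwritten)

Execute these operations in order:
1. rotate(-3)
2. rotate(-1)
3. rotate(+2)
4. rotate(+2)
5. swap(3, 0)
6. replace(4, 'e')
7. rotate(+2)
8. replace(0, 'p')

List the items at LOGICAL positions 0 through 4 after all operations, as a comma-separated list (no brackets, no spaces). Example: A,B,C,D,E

Answer: p,A,e,D,B

Derivation:
After op 1 (rotate(-3)): offset=2, physical=[A,B,C,D,E], logical=[C,D,E,A,B]
After op 2 (rotate(-1)): offset=1, physical=[A,B,C,D,E], logical=[B,C,D,E,A]
After op 3 (rotate(+2)): offset=3, physical=[A,B,C,D,E], logical=[D,E,A,B,C]
After op 4 (rotate(+2)): offset=0, physical=[A,B,C,D,E], logical=[A,B,C,D,E]
After op 5 (swap(3, 0)): offset=0, physical=[D,B,C,A,E], logical=[D,B,C,A,E]
After op 6 (replace(4, 'e')): offset=0, physical=[D,B,C,A,e], logical=[D,B,C,A,e]
After op 7 (rotate(+2)): offset=2, physical=[D,B,C,A,e], logical=[C,A,e,D,B]
After op 8 (replace(0, 'p')): offset=2, physical=[D,B,p,A,e], logical=[p,A,e,D,B]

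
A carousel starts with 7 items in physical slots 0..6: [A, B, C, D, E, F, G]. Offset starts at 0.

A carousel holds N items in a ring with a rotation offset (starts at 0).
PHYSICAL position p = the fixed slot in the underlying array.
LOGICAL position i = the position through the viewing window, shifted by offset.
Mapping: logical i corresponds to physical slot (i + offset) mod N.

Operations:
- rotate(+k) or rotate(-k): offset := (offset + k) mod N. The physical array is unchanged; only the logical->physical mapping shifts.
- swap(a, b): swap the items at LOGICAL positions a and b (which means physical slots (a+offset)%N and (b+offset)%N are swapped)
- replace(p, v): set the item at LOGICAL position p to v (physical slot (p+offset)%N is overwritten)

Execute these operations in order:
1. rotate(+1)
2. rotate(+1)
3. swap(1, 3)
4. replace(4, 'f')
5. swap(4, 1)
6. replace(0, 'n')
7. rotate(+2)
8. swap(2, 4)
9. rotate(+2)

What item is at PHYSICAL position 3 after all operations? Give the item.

Answer: f

Derivation:
After op 1 (rotate(+1)): offset=1, physical=[A,B,C,D,E,F,G], logical=[B,C,D,E,F,G,A]
After op 2 (rotate(+1)): offset=2, physical=[A,B,C,D,E,F,G], logical=[C,D,E,F,G,A,B]
After op 3 (swap(1, 3)): offset=2, physical=[A,B,C,F,E,D,G], logical=[C,F,E,D,G,A,B]
After op 4 (replace(4, 'f')): offset=2, physical=[A,B,C,F,E,D,f], logical=[C,F,E,D,f,A,B]
After op 5 (swap(4, 1)): offset=2, physical=[A,B,C,f,E,D,F], logical=[C,f,E,D,F,A,B]
After op 6 (replace(0, 'n')): offset=2, physical=[A,B,n,f,E,D,F], logical=[n,f,E,D,F,A,B]
After op 7 (rotate(+2)): offset=4, physical=[A,B,n,f,E,D,F], logical=[E,D,F,A,B,n,f]
After op 8 (swap(2, 4)): offset=4, physical=[A,F,n,f,E,D,B], logical=[E,D,B,A,F,n,f]
After op 9 (rotate(+2)): offset=6, physical=[A,F,n,f,E,D,B], logical=[B,A,F,n,f,E,D]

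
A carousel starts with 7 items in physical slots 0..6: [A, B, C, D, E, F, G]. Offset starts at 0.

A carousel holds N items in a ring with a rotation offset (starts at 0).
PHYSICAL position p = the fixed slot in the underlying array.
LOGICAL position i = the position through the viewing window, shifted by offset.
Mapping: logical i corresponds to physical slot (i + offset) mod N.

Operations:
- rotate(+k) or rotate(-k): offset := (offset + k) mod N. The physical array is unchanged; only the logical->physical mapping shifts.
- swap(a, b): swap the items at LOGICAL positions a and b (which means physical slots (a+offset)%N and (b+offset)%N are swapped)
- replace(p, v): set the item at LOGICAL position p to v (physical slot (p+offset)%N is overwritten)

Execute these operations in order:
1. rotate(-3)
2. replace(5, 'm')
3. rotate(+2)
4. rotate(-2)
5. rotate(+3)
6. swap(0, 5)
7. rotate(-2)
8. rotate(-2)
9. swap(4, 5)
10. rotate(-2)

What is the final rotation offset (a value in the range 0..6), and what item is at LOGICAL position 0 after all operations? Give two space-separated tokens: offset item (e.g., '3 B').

Answer: 1 F

Derivation:
After op 1 (rotate(-3)): offset=4, physical=[A,B,C,D,E,F,G], logical=[E,F,G,A,B,C,D]
After op 2 (replace(5, 'm')): offset=4, physical=[A,B,m,D,E,F,G], logical=[E,F,G,A,B,m,D]
After op 3 (rotate(+2)): offset=6, physical=[A,B,m,D,E,F,G], logical=[G,A,B,m,D,E,F]
After op 4 (rotate(-2)): offset=4, physical=[A,B,m,D,E,F,G], logical=[E,F,G,A,B,m,D]
After op 5 (rotate(+3)): offset=0, physical=[A,B,m,D,E,F,G], logical=[A,B,m,D,E,F,G]
After op 6 (swap(0, 5)): offset=0, physical=[F,B,m,D,E,A,G], logical=[F,B,m,D,E,A,G]
After op 7 (rotate(-2)): offset=5, physical=[F,B,m,D,E,A,G], logical=[A,G,F,B,m,D,E]
After op 8 (rotate(-2)): offset=3, physical=[F,B,m,D,E,A,G], logical=[D,E,A,G,F,B,m]
After op 9 (swap(4, 5)): offset=3, physical=[B,F,m,D,E,A,G], logical=[D,E,A,G,B,F,m]
After op 10 (rotate(-2)): offset=1, physical=[B,F,m,D,E,A,G], logical=[F,m,D,E,A,G,B]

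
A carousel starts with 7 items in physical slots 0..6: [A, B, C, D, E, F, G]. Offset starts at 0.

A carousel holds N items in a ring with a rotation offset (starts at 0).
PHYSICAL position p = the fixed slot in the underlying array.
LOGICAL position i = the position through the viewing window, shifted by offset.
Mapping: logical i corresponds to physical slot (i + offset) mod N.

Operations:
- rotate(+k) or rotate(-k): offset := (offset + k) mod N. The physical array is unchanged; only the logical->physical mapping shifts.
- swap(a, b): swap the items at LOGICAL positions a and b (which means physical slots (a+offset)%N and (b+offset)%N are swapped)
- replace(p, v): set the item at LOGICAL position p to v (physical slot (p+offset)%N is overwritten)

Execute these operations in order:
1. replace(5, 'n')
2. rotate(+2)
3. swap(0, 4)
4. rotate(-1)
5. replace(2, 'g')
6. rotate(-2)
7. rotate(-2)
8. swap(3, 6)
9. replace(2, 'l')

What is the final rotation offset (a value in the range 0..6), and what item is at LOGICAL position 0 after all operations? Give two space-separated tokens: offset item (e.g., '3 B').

Answer: 4 E

Derivation:
After op 1 (replace(5, 'n')): offset=0, physical=[A,B,C,D,E,n,G], logical=[A,B,C,D,E,n,G]
After op 2 (rotate(+2)): offset=2, physical=[A,B,C,D,E,n,G], logical=[C,D,E,n,G,A,B]
After op 3 (swap(0, 4)): offset=2, physical=[A,B,G,D,E,n,C], logical=[G,D,E,n,C,A,B]
After op 4 (rotate(-1)): offset=1, physical=[A,B,G,D,E,n,C], logical=[B,G,D,E,n,C,A]
After op 5 (replace(2, 'g')): offset=1, physical=[A,B,G,g,E,n,C], logical=[B,G,g,E,n,C,A]
After op 6 (rotate(-2)): offset=6, physical=[A,B,G,g,E,n,C], logical=[C,A,B,G,g,E,n]
After op 7 (rotate(-2)): offset=4, physical=[A,B,G,g,E,n,C], logical=[E,n,C,A,B,G,g]
After op 8 (swap(3, 6)): offset=4, physical=[g,B,G,A,E,n,C], logical=[E,n,C,g,B,G,A]
After op 9 (replace(2, 'l')): offset=4, physical=[g,B,G,A,E,n,l], logical=[E,n,l,g,B,G,A]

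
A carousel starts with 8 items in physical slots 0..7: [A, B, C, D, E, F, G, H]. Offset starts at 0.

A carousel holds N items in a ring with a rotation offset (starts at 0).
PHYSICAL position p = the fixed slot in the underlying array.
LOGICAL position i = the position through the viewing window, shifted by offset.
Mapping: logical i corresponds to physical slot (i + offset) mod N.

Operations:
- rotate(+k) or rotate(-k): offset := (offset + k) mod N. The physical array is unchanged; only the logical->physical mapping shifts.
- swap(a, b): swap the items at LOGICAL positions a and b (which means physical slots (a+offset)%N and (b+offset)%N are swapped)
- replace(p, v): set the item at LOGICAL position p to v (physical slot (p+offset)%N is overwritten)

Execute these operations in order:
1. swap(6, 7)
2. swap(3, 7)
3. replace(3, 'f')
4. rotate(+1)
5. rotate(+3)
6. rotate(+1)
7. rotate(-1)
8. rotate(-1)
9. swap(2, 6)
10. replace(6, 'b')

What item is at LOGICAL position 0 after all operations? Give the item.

After op 1 (swap(6, 7)): offset=0, physical=[A,B,C,D,E,F,H,G], logical=[A,B,C,D,E,F,H,G]
After op 2 (swap(3, 7)): offset=0, physical=[A,B,C,G,E,F,H,D], logical=[A,B,C,G,E,F,H,D]
After op 3 (replace(3, 'f')): offset=0, physical=[A,B,C,f,E,F,H,D], logical=[A,B,C,f,E,F,H,D]
After op 4 (rotate(+1)): offset=1, physical=[A,B,C,f,E,F,H,D], logical=[B,C,f,E,F,H,D,A]
After op 5 (rotate(+3)): offset=4, physical=[A,B,C,f,E,F,H,D], logical=[E,F,H,D,A,B,C,f]
After op 6 (rotate(+1)): offset=5, physical=[A,B,C,f,E,F,H,D], logical=[F,H,D,A,B,C,f,E]
After op 7 (rotate(-1)): offset=4, physical=[A,B,C,f,E,F,H,D], logical=[E,F,H,D,A,B,C,f]
After op 8 (rotate(-1)): offset=3, physical=[A,B,C,f,E,F,H,D], logical=[f,E,F,H,D,A,B,C]
After op 9 (swap(2, 6)): offset=3, physical=[A,F,C,f,E,B,H,D], logical=[f,E,B,H,D,A,F,C]
After op 10 (replace(6, 'b')): offset=3, physical=[A,b,C,f,E,B,H,D], logical=[f,E,B,H,D,A,b,C]

Answer: f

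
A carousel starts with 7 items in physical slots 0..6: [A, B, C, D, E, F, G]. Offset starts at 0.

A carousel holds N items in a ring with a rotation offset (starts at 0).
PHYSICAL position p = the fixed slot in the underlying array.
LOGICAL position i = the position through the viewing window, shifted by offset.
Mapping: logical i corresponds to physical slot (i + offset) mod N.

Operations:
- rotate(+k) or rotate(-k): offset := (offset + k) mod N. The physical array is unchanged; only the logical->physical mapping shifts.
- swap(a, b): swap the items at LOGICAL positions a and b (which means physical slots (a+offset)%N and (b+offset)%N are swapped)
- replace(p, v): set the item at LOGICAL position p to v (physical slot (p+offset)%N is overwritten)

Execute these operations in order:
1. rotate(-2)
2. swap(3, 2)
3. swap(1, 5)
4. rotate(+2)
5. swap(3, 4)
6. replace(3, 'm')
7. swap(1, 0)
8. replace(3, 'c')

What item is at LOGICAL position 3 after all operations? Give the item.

After op 1 (rotate(-2)): offset=5, physical=[A,B,C,D,E,F,G], logical=[F,G,A,B,C,D,E]
After op 2 (swap(3, 2)): offset=5, physical=[B,A,C,D,E,F,G], logical=[F,G,B,A,C,D,E]
After op 3 (swap(1, 5)): offset=5, physical=[B,A,C,G,E,F,D], logical=[F,D,B,A,C,G,E]
After op 4 (rotate(+2)): offset=0, physical=[B,A,C,G,E,F,D], logical=[B,A,C,G,E,F,D]
After op 5 (swap(3, 4)): offset=0, physical=[B,A,C,E,G,F,D], logical=[B,A,C,E,G,F,D]
After op 6 (replace(3, 'm')): offset=0, physical=[B,A,C,m,G,F,D], logical=[B,A,C,m,G,F,D]
After op 7 (swap(1, 0)): offset=0, physical=[A,B,C,m,G,F,D], logical=[A,B,C,m,G,F,D]
After op 8 (replace(3, 'c')): offset=0, physical=[A,B,C,c,G,F,D], logical=[A,B,C,c,G,F,D]

Answer: c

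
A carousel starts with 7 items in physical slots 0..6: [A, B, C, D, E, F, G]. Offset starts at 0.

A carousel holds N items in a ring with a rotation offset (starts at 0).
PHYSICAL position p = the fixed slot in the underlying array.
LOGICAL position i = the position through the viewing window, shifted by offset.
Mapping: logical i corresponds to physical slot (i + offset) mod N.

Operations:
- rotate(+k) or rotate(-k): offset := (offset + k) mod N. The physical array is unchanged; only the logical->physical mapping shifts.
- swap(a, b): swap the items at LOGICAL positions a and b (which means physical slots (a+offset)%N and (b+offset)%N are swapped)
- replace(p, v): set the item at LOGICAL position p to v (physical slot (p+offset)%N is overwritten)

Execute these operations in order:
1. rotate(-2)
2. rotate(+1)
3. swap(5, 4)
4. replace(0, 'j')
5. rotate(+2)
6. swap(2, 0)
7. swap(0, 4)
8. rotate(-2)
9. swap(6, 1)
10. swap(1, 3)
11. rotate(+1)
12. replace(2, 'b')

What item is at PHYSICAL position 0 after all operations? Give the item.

After op 1 (rotate(-2)): offset=5, physical=[A,B,C,D,E,F,G], logical=[F,G,A,B,C,D,E]
After op 2 (rotate(+1)): offset=6, physical=[A,B,C,D,E,F,G], logical=[G,A,B,C,D,E,F]
After op 3 (swap(5, 4)): offset=6, physical=[A,B,C,E,D,F,G], logical=[G,A,B,C,E,D,F]
After op 4 (replace(0, 'j')): offset=6, physical=[A,B,C,E,D,F,j], logical=[j,A,B,C,E,D,F]
After op 5 (rotate(+2)): offset=1, physical=[A,B,C,E,D,F,j], logical=[B,C,E,D,F,j,A]
After op 6 (swap(2, 0)): offset=1, physical=[A,E,C,B,D,F,j], logical=[E,C,B,D,F,j,A]
After op 7 (swap(0, 4)): offset=1, physical=[A,F,C,B,D,E,j], logical=[F,C,B,D,E,j,A]
After op 8 (rotate(-2)): offset=6, physical=[A,F,C,B,D,E,j], logical=[j,A,F,C,B,D,E]
After op 9 (swap(6, 1)): offset=6, physical=[E,F,C,B,D,A,j], logical=[j,E,F,C,B,D,A]
After op 10 (swap(1, 3)): offset=6, physical=[C,F,E,B,D,A,j], logical=[j,C,F,E,B,D,A]
After op 11 (rotate(+1)): offset=0, physical=[C,F,E,B,D,A,j], logical=[C,F,E,B,D,A,j]
After op 12 (replace(2, 'b')): offset=0, physical=[C,F,b,B,D,A,j], logical=[C,F,b,B,D,A,j]

Answer: C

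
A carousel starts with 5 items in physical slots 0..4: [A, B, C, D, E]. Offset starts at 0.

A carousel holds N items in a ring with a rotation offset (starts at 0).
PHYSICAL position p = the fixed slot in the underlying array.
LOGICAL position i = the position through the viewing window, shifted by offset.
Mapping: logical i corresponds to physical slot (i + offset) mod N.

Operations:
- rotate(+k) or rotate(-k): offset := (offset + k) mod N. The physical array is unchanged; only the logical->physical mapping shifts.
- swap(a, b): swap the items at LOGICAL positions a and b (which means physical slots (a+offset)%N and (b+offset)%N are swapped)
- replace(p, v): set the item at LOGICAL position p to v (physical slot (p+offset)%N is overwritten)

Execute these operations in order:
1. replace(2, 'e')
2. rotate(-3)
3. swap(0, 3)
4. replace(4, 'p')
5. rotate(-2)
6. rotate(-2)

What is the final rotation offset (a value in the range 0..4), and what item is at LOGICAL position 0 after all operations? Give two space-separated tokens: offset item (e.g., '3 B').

After op 1 (replace(2, 'e')): offset=0, physical=[A,B,e,D,E], logical=[A,B,e,D,E]
After op 2 (rotate(-3)): offset=2, physical=[A,B,e,D,E], logical=[e,D,E,A,B]
After op 3 (swap(0, 3)): offset=2, physical=[e,B,A,D,E], logical=[A,D,E,e,B]
After op 4 (replace(4, 'p')): offset=2, physical=[e,p,A,D,E], logical=[A,D,E,e,p]
After op 5 (rotate(-2)): offset=0, physical=[e,p,A,D,E], logical=[e,p,A,D,E]
After op 6 (rotate(-2)): offset=3, physical=[e,p,A,D,E], logical=[D,E,e,p,A]

Answer: 3 D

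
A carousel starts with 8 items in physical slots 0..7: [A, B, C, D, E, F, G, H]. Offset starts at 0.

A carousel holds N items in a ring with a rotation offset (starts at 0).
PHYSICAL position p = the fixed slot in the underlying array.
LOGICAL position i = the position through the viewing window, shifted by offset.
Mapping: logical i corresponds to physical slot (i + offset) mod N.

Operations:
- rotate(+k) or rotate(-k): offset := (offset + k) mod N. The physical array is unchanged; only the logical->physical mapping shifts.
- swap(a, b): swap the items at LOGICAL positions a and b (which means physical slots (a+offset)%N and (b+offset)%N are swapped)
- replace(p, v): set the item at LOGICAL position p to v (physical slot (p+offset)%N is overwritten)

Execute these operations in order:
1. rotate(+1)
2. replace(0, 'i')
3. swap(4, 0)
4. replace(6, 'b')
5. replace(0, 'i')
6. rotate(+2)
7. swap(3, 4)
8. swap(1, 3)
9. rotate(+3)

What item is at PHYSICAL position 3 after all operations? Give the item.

After op 1 (rotate(+1)): offset=1, physical=[A,B,C,D,E,F,G,H], logical=[B,C,D,E,F,G,H,A]
After op 2 (replace(0, 'i')): offset=1, physical=[A,i,C,D,E,F,G,H], logical=[i,C,D,E,F,G,H,A]
After op 3 (swap(4, 0)): offset=1, physical=[A,F,C,D,E,i,G,H], logical=[F,C,D,E,i,G,H,A]
After op 4 (replace(6, 'b')): offset=1, physical=[A,F,C,D,E,i,G,b], logical=[F,C,D,E,i,G,b,A]
After op 5 (replace(0, 'i')): offset=1, physical=[A,i,C,D,E,i,G,b], logical=[i,C,D,E,i,G,b,A]
After op 6 (rotate(+2)): offset=3, physical=[A,i,C,D,E,i,G,b], logical=[D,E,i,G,b,A,i,C]
After op 7 (swap(3, 4)): offset=3, physical=[A,i,C,D,E,i,b,G], logical=[D,E,i,b,G,A,i,C]
After op 8 (swap(1, 3)): offset=3, physical=[A,i,C,D,b,i,E,G], logical=[D,b,i,E,G,A,i,C]
After op 9 (rotate(+3)): offset=6, physical=[A,i,C,D,b,i,E,G], logical=[E,G,A,i,C,D,b,i]

Answer: D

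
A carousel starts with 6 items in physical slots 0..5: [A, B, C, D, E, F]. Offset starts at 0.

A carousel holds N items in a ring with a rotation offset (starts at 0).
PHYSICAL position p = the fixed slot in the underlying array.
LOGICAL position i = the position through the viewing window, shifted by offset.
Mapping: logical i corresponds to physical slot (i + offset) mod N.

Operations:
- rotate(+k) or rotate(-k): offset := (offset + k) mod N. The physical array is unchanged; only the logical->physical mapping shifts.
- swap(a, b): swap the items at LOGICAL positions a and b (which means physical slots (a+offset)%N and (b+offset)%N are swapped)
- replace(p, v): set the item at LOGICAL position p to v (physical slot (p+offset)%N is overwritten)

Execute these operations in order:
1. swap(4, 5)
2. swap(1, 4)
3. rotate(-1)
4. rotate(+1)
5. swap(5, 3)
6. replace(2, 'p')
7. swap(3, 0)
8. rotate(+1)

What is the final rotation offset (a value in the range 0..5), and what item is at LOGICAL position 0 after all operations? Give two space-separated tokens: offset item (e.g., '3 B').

After op 1 (swap(4, 5)): offset=0, physical=[A,B,C,D,F,E], logical=[A,B,C,D,F,E]
After op 2 (swap(1, 4)): offset=0, physical=[A,F,C,D,B,E], logical=[A,F,C,D,B,E]
After op 3 (rotate(-1)): offset=5, physical=[A,F,C,D,B,E], logical=[E,A,F,C,D,B]
After op 4 (rotate(+1)): offset=0, physical=[A,F,C,D,B,E], logical=[A,F,C,D,B,E]
After op 5 (swap(5, 3)): offset=0, physical=[A,F,C,E,B,D], logical=[A,F,C,E,B,D]
After op 6 (replace(2, 'p')): offset=0, physical=[A,F,p,E,B,D], logical=[A,F,p,E,B,D]
After op 7 (swap(3, 0)): offset=0, physical=[E,F,p,A,B,D], logical=[E,F,p,A,B,D]
After op 8 (rotate(+1)): offset=1, physical=[E,F,p,A,B,D], logical=[F,p,A,B,D,E]

Answer: 1 F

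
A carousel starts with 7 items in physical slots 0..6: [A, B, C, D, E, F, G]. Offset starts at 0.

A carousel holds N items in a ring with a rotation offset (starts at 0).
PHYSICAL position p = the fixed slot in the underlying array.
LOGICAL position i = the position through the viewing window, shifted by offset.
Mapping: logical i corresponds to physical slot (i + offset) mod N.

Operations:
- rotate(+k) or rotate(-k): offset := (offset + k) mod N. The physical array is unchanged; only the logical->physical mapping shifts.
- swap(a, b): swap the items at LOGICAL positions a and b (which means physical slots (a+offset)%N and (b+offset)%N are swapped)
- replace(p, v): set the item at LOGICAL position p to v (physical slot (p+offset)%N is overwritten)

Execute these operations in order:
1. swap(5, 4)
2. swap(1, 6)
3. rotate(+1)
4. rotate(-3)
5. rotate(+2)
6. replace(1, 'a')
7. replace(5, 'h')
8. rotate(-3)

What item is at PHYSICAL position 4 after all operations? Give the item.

Answer: F

Derivation:
After op 1 (swap(5, 4)): offset=0, physical=[A,B,C,D,F,E,G], logical=[A,B,C,D,F,E,G]
After op 2 (swap(1, 6)): offset=0, physical=[A,G,C,D,F,E,B], logical=[A,G,C,D,F,E,B]
After op 3 (rotate(+1)): offset=1, physical=[A,G,C,D,F,E,B], logical=[G,C,D,F,E,B,A]
After op 4 (rotate(-3)): offset=5, physical=[A,G,C,D,F,E,B], logical=[E,B,A,G,C,D,F]
After op 5 (rotate(+2)): offset=0, physical=[A,G,C,D,F,E,B], logical=[A,G,C,D,F,E,B]
After op 6 (replace(1, 'a')): offset=0, physical=[A,a,C,D,F,E,B], logical=[A,a,C,D,F,E,B]
After op 7 (replace(5, 'h')): offset=0, physical=[A,a,C,D,F,h,B], logical=[A,a,C,D,F,h,B]
After op 8 (rotate(-3)): offset=4, physical=[A,a,C,D,F,h,B], logical=[F,h,B,A,a,C,D]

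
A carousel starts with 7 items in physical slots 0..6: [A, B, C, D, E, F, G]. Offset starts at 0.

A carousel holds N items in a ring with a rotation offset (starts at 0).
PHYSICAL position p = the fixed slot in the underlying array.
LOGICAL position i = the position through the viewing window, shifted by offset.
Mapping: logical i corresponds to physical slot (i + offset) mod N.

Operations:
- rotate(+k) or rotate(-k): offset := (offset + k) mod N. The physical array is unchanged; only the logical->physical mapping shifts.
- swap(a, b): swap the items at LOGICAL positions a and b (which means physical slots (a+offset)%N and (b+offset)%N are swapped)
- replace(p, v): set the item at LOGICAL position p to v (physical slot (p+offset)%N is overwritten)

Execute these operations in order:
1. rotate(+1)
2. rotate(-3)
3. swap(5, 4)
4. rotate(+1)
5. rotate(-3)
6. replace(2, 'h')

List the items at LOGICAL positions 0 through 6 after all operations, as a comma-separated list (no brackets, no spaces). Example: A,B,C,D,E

Answer: C,E,h,G,A,B,D

Derivation:
After op 1 (rotate(+1)): offset=1, physical=[A,B,C,D,E,F,G], logical=[B,C,D,E,F,G,A]
After op 2 (rotate(-3)): offset=5, physical=[A,B,C,D,E,F,G], logical=[F,G,A,B,C,D,E]
After op 3 (swap(5, 4)): offset=5, physical=[A,B,D,C,E,F,G], logical=[F,G,A,B,D,C,E]
After op 4 (rotate(+1)): offset=6, physical=[A,B,D,C,E,F,G], logical=[G,A,B,D,C,E,F]
After op 5 (rotate(-3)): offset=3, physical=[A,B,D,C,E,F,G], logical=[C,E,F,G,A,B,D]
After op 6 (replace(2, 'h')): offset=3, physical=[A,B,D,C,E,h,G], logical=[C,E,h,G,A,B,D]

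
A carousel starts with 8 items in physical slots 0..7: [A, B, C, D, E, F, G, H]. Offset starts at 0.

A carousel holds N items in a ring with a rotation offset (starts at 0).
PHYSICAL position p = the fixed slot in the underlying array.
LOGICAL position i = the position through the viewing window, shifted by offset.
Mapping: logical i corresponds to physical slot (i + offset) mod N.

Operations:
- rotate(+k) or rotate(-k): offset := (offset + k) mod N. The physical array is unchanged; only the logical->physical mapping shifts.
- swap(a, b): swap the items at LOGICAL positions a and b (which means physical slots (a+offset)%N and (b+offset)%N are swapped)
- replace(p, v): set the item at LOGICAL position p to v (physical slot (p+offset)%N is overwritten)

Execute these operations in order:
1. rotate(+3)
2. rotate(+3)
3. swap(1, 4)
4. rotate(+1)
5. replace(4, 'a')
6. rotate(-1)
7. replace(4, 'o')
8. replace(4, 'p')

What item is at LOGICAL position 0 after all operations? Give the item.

After op 1 (rotate(+3)): offset=3, physical=[A,B,C,D,E,F,G,H], logical=[D,E,F,G,H,A,B,C]
After op 2 (rotate(+3)): offset=6, physical=[A,B,C,D,E,F,G,H], logical=[G,H,A,B,C,D,E,F]
After op 3 (swap(1, 4)): offset=6, physical=[A,B,H,D,E,F,G,C], logical=[G,C,A,B,H,D,E,F]
After op 4 (rotate(+1)): offset=7, physical=[A,B,H,D,E,F,G,C], logical=[C,A,B,H,D,E,F,G]
After op 5 (replace(4, 'a')): offset=7, physical=[A,B,H,a,E,F,G,C], logical=[C,A,B,H,a,E,F,G]
After op 6 (rotate(-1)): offset=6, physical=[A,B,H,a,E,F,G,C], logical=[G,C,A,B,H,a,E,F]
After op 7 (replace(4, 'o')): offset=6, physical=[A,B,o,a,E,F,G,C], logical=[G,C,A,B,o,a,E,F]
After op 8 (replace(4, 'p')): offset=6, physical=[A,B,p,a,E,F,G,C], logical=[G,C,A,B,p,a,E,F]

Answer: G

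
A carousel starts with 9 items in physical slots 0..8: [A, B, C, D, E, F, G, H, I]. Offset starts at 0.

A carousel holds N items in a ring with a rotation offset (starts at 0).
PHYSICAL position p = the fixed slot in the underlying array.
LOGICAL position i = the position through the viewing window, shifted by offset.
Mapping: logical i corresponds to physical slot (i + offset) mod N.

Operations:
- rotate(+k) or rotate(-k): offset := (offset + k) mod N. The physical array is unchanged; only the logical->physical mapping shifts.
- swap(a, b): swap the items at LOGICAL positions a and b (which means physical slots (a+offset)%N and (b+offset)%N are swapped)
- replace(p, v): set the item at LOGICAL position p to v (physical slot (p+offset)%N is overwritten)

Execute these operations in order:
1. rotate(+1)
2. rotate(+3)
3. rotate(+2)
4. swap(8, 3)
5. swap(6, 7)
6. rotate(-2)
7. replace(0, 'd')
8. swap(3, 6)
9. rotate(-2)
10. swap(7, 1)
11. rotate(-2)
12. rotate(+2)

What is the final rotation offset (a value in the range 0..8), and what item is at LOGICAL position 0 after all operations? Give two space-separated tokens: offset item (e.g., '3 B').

After op 1 (rotate(+1)): offset=1, physical=[A,B,C,D,E,F,G,H,I], logical=[B,C,D,E,F,G,H,I,A]
After op 2 (rotate(+3)): offset=4, physical=[A,B,C,D,E,F,G,H,I], logical=[E,F,G,H,I,A,B,C,D]
After op 3 (rotate(+2)): offset=6, physical=[A,B,C,D,E,F,G,H,I], logical=[G,H,I,A,B,C,D,E,F]
After op 4 (swap(8, 3)): offset=6, physical=[F,B,C,D,E,A,G,H,I], logical=[G,H,I,F,B,C,D,E,A]
After op 5 (swap(6, 7)): offset=6, physical=[F,B,C,E,D,A,G,H,I], logical=[G,H,I,F,B,C,E,D,A]
After op 6 (rotate(-2)): offset=4, physical=[F,B,C,E,D,A,G,H,I], logical=[D,A,G,H,I,F,B,C,E]
After op 7 (replace(0, 'd')): offset=4, physical=[F,B,C,E,d,A,G,H,I], logical=[d,A,G,H,I,F,B,C,E]
After op 8 (swap(3, 6)): offset=4, physical=[F,H,C,E,d,A,G,B,I], logical=[d,A,G,B,I,F,H,C,E]
After op 9 (rotate(-2)): offset=2, physical=[F,H,C,E,d,A,G,B,I], logical=[C,E,d,A,G,B,I,F,H]
After op 10 (swap(7, 1)): offset=2, physical=[E,H,C,F,d,A,G,B,I], logical=[C,F,d,A,G,B,I,E,H]
After op 11 (rotate(-2)): offset=0, physical=[E,H,C,F,d,A,G,B,I], logical=[E,H,C,F,d,A,G,B,I]
After op 12 (rotate(+2)): offset=2, physical=[E,H,C,F,d,A,G,B,I], logical=[C,F,d,A,G,B,I,E,H]

Answer: 2 C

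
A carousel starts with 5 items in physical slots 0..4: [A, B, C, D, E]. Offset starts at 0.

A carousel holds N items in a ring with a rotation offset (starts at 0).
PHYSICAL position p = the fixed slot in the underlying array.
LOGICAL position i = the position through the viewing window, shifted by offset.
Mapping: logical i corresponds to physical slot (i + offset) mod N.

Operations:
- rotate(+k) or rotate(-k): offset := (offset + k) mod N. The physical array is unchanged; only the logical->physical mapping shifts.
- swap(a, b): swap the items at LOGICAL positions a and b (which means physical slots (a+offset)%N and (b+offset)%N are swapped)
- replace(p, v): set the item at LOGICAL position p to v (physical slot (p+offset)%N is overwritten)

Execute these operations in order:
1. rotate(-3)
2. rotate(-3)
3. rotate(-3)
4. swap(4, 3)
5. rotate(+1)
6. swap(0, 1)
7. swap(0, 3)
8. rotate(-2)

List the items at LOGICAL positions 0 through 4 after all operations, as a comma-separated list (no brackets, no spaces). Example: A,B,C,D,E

Answer: D,B,E,C,A

Derivation:
After op 1 (rotate(-3)): offset=2, physical=[A,B,C,D,E], logical=[C,D,E,A,B]
After op 2 (rotate(-3)): offset=4, physical=[A,B,C,D,E], logical=[E,A,B,C,D]
After op 3 (rotate(-3)): offset=1, physical=[A,B,C,D,E], logical=[B,C,D,E,A]
After op 4 (swap(4, 3)): offset=1, physical=[E,B,C,D,A], logical=[B,C,D,A,E]
After op 5 (rotate(+1)): offset=2, physical=[E,B,C,D,A], logical=[C,D,A,E,B]
After op 6 (swap(0, 1)): offset=2, physical=[E,B,D,C,A], logical=[D,C,A,E,B]
After op 7 (swap(0, 3)): offset=2, physical=[D,B,E,C,A], logical=[E,C,A,D,B]
After op 8 (rotate(-2)): offset=0, physical=[D,B,E,C,A], logical=[D,B,E,C,A]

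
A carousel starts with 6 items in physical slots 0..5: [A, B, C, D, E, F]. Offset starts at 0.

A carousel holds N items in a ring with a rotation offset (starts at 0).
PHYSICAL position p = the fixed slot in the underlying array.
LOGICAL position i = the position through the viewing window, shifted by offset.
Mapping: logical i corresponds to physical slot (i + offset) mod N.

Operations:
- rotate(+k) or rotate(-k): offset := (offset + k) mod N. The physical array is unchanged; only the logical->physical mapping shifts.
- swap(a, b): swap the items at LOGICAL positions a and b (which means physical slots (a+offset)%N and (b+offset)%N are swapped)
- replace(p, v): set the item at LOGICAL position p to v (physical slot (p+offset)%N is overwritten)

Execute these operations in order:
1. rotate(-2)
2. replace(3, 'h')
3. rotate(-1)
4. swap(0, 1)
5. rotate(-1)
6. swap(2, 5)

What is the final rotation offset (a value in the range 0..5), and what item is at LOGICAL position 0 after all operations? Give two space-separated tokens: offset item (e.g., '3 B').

After op 1 (rotate(-2)): offset=4, physical=[A,B,C,D,E,F], logical=[E,F,A,B,C,D]
After op 2 (replace(3, 'h')): offset=4, physical=[A,h,C,D,E,F], logical=[E,F,A,h,C,D]
After op 3 (rotate(-1)): offset=3, physical=[A,h,C,D,E,F], logical=[D,E,F,A,h,C]
After op 4 (swap(0, 1)): offset=3, physical=[A,h,C,E,D,F], logical=[E,D,F,A,h,C]
After op 5 (rotate(-1)): offset=2, physical=[A,h,C,E,D,F], logical=[C,E,D,F,A,h]
After op 6 (swap(2, 5)): offset=2, physical=[A,D,C,E,h,F], logical=[C,E,h,F,A,D]

Answer: 2 C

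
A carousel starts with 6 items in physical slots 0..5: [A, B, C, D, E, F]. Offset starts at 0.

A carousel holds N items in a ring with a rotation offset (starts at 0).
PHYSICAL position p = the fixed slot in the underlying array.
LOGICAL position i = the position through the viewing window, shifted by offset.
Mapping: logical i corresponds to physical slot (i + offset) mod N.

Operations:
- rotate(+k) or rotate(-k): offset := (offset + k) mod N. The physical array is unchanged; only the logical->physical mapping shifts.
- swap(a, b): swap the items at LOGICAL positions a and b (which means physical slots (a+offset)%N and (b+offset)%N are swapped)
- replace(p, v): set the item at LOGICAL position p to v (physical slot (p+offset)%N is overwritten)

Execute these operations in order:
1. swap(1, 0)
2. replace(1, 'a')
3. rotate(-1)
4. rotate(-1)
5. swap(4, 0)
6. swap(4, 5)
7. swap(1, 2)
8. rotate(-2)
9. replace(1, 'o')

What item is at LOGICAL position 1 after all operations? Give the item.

After op 1 (swap(1, 0)): offset=0, physical=[B,A,C,D,E,F], logical=[B,A,C,D,E,F]
After op 2 (replace(1, 'a')): offset=0, physical=[B,a,C,D,E,F], logical=[B,a,C,D,E,F]
After op 3 (rotate(-1)): offset=5, physical=[B,a,C,D,E,F], logical=[F,B,a,C,D,E]
After op 4 (rotate(-1)): offset=4, physical=[B,a,C,D,E,F], logical=[E,F,B,a,C,D]
After op 5 (swap(4, 0)): offset=4, physical=[B,a,E,D,C,F], logical=[C,F,B,a,E,D]
After op 6 (swap(4, 5)): offset=4, physical=[B,a,D,E,C,F], logical=[C,F,B,a,D,E]
After op 7 (swap(1, 2)): offset=4, physical=[F,a,D,E,C,B], logical=[C,B,F,a,D,E]
After op 8 (rotate(-2)): offset=2, physical=[F,a,D,E,C,B], logical=[D,E,C,B,F,a]
After op 9 (replace(1, 'o')): offset=2, physical=[F,a,D,o,C,B], logical=[D,o,C,B,F,a]

Answer: o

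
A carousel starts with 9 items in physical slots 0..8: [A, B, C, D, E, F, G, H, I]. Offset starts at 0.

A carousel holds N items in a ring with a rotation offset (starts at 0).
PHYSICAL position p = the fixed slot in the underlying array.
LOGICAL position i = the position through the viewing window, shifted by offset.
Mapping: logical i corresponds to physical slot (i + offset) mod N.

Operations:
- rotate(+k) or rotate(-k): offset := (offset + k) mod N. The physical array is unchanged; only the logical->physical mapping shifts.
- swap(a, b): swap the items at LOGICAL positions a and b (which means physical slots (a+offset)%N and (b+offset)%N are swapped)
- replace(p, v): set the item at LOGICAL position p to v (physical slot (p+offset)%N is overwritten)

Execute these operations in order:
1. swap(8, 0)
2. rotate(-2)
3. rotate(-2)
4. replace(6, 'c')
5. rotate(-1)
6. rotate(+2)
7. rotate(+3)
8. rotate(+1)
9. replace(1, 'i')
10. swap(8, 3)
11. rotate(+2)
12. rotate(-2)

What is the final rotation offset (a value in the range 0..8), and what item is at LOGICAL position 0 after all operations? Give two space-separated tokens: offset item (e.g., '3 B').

After op 1 (swap(8, 0)): offset=0, physical=[I,B,C,D,E,F,G,H,A], logical=[I,B,C,D,E,F,G,H,A]
After op 2 (rotate(-2)): offset=7, physical=[I,B,C,D,E,F,G,H,A], logical=[H,A,I,B,C,D,E,F,G]
After op 3 (rotate(-2)): offset=5, physical=[I,B,C,D,E,F,G,H,A], logical=[F,G,H,A,I,B,C,D,E]
After op 4 (replace(6, 'c')): offset=5, physical=[I,B,c,D,E,F,G,H,A], logical=[F,G,H,A,I,B,c,D,E]
After op 5 (rotate(-1)): offset=4, physical=[I,B,c,D,E,F,G,H,A], logical=[E,F,G,H,A,I,B,c,D]
After op 6 (rotate(+2)): offset=6, physical=[I,B,c,D,E,F,G,H,A], logical=[G,H,A,I,B,c,D,E,F]
After op 7 (rotate(+3)): offset=0, physical=[I,B,c,D,E,F,G,H,A], logical=[I,B,c,D,E,F,G,H,A]
After op 8 (rotate(+1)): offset=1, physical=[I,B,c,D,E,F,G,H,A], logical=[B,c,D,E,F,G,H,A,I]
After op 9 (replace(1, 'i')): offset=1, physical=[I,B,i,D,E,F,G,H,A], logical=[B,i,D,E,F,G,H,A,I]
After op 10 (swap(8, 3)): offset=1, physical=[E,B,i,D,I,F,G,H,A], logical=[B,i,D,I,F,G,H,A,E]
After op 11 (rotate(+2)): offset=3, physical=[E,B,i,D,I,F,G,H,A], logical=[D,I,F,G,H,A,E,B,i]
After op 12 (rotate(-2)): offset=1, physical=[E,B,i,D,I,F,G,H,A], logical=[B,i,D,I,F,G,H,A,E]

Answer: 1 B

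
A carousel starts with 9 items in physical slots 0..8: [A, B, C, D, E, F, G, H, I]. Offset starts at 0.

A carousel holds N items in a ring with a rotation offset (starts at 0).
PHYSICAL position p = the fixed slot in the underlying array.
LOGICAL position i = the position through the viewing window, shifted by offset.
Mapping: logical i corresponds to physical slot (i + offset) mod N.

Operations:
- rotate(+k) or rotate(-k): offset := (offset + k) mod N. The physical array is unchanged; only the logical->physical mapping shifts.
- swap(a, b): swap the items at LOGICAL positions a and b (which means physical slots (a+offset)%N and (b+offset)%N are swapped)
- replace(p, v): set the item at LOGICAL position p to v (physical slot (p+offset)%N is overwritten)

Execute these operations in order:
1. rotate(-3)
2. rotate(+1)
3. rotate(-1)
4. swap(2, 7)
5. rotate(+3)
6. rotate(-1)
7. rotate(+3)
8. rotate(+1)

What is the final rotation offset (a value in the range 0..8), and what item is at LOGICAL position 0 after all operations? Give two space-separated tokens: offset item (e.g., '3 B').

After op 1 (rotate(-3)): offset=6, physical=[A,B,C,D,E,F,G,H,I], logical=[G,H,I,A,B,C,D,E,F]
After op 2 (rotate(+1)): offset=7, physical=[A,B,C,D,E,F,G,H,I], logical=[H,I,A,B,C,D,E,F,G]
After op 3 (rotate(-1)): offset=6, physical=[A,B,C,D,E,F,G,H,I], logical=[G,H,I,A,B,C,D,E,F]
After op 4 (swap(2, 7)): offset=6, physical=[A,B,C,D,I,F,G,H,E], logical=[G,H,E,A,B,C,D,I,F]
After op 5 (rotate(+3)): offset=0, physical=[A,B,C,D,I,F,G,H,E], logical=[A,B,C,D,I,F,G,H,E]
After op 6 (rotate(-1)): offset=8, physical=[A,B,C,D,I,F,G,H,E], logical=[E,A,B,C,D,I,F,G,H]
After op 7 (rotate(+3)): offset=2, physical=[A,B,C,D,I,F,G,H,E], logical=[C,D,I,F,G,H,E,A,B]
After op 8 (rotate(+1)): offset=3, physical=[A,B,C,D,I,F,G,H,E], logical=[D,I,F,G,H,E,A,B,C]

Answer: 3 D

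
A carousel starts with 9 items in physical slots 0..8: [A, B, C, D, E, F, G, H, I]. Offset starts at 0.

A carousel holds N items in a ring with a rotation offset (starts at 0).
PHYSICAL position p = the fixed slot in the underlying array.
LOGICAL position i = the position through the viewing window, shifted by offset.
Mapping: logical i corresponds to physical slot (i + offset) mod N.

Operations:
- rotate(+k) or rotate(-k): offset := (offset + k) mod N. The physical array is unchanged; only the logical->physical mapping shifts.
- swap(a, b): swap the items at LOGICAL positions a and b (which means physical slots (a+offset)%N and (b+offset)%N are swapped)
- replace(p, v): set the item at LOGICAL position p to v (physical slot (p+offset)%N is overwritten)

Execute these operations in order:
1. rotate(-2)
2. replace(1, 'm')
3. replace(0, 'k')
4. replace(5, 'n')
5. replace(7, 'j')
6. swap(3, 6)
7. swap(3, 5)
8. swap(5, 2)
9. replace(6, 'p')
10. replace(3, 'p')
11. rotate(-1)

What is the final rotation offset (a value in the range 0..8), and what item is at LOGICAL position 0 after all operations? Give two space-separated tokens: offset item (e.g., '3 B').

After op 1 (rotate(-2)): offset=7, physical=[A,B,C,D,E,F,G,H,I], logical=[H,I,A,B,C,D,E,F,G]
After op 2 (replace(1, 'm')): offset=7, physical=[A,B,C,D,E,F,G,H,m], logical=[H,m,A,B,C,D,E,F,G]
After op 3 (replace(0, 'k')): offset=7, physical=[A,B,C,D,E,F,G,k,m], logical=[k,m,A,B,C,D,E,F,G]
After op 4 (replace(5, 'n')): offset=7, physical=[A,B,C,n,E,F,G,k,m], logical=[k,m,A,B,C,n,E,F,G]
After op 5 (replace(7, 'j')): offset=7, physical=[A,B,C,n,E,j,G,k,m], logical=[k,m,A,B,C,n,E,j,G]
After op 6 (swap(3, 6)): offset=7, physical=[A,E,C,n,B,j,G,k,m], logical=[k,m,A,E,C,n,B,j,G]
After op 7 (swap(3, 5)): offset=7, physical=[A,n,C,E,B,j,G,k,m], logical=[k,m,A,n,C,E,B,j,G]
After op 8 (swap(5, 2)): offset=7, physical=[E,n,C,A,B,j,G,k,m], logical=[k,m,E,n,C,A,B,j,G]
After op 9 (replace(6, 'p')): offset=7, physical=[E,n,C,A,p,j,G,k,m], logical=[k,m,E,n,C,A,p,j,G]
After op 10 (replace(3, 'p')): offset=7, physical=[E,p,C,A,p,j,G,k,m], logical=[k,m,E,p,C,A,p,j,G]
After op 11 (rotate(-1)): offset=6, physical=[E,p,C,A,p,j,G,k,m], logical=[G,k,m,E,p,C,A,p,j]

Answer: 6 G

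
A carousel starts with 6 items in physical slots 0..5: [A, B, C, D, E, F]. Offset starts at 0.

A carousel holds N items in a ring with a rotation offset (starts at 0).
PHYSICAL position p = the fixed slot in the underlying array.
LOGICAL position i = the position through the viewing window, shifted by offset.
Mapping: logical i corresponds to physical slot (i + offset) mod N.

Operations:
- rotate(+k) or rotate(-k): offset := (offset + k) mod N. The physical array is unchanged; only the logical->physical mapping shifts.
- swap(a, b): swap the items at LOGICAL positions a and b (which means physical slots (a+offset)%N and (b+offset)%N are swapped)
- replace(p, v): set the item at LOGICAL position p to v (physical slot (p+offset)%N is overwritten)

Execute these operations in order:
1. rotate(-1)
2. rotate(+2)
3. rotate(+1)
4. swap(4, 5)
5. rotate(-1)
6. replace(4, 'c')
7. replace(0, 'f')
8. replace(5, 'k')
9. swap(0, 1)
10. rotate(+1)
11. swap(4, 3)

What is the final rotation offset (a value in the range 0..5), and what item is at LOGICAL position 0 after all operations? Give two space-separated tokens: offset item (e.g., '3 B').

Answer: 2 f

Derivation:
After op 1 (rotate(-1)): offset=5, physical=[A,B,C,D,E,F], logical=[F,A,B,C,D,E]
After op 2 (rotate(+2)): offset=1, physical=[A,B,C,D,E,F], logical=[B,C,D,E,F,A]
After op 3 (rotate(+1)): offset=2, physical=[A,B,C,D,E,F], logical=[C,D,E,F,A,B]
After op 4 (swap(4, 5)): offset=2, physical=[B,A,C,D,E,F], logical=[C,D,E,F,B,A]
After op 5 (rotate(-1)): offset=1, physical=[B,A,C,D,E,F], logical=[A,C,D,E,F,B]
After op 6 (replace(4, 'c')): offset=1, physical=[B,A,C,D,E,c], logical=[A,C,D,E,c,B]
After op 7 (replace(0, 'f')): offset=1, physical=[B,f,C,D,E,c], logical=[f,C,D,E,c,B]
After op 8 (replace(5, 'k')): offset=1, physical=[k,f,C,D,E,c], logical=[f,C,D,E,c,k]
After op 9 (swap(0, 1)): offset=1, physical=[k,C,f,D,E,c], logical=[C,f,D,E,c,k]
After op 10 (rotate(+1)): offset=2, physical=[k,C,f,D,E,c], logical=[f,D,E,c,k,C]
After op 11 (swap(4, 3)): offset=2, physical=[c,C,f,D,E,k], logical=[f,D,E,k,c,C]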